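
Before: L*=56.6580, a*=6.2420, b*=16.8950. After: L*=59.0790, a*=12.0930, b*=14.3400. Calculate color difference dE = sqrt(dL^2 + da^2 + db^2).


dL = 2.4210, da = 5.8510, db = -2.5550
dE = sqrt(2.4210^2 + 5.8510^2 + (-2.5550)^2) = 6.8281


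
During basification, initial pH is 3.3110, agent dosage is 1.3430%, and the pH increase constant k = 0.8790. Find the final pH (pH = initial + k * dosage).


Formula: pH_final = pH_initial + k * base_pct
Substituting: pH_final = 3.3110 + 0.8790 * 1.3430
Result: 4.4915


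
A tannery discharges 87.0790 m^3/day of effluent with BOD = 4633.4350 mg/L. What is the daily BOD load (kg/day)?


Formula: BOD_load = volume * conc / 1000
Substituting: BOD_load = 87.0790 * 4633.4350 / 1000
Result: 403.4749 kg/day


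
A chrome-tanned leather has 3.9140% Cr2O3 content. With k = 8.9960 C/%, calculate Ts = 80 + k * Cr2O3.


Formula: Ts = 80 + k * Cr2O3
Substituting: Ts = 80 + 8.9960 * 3.9140
Result: 115.2103 C


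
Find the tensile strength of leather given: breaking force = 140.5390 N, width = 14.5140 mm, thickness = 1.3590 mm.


Formula: TS = force / (width * thickness)
Substituting: TS = 140.5390 / (14.5140 * 1.3590)
Result: 7.1251 N/mm^2


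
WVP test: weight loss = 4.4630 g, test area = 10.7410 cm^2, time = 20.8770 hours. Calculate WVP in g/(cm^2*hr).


Formula: WVP = loss / (area * time)
Substituting: WVP = 4.4630 / (10.7410 * 20.8770)
Result: 0.0199028 g/(cm^2*hr)


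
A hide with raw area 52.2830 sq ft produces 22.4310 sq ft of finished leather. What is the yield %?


Formula: Yield = finished / raw * 100
Substituting: Yield = 22.4310 / 52.2830 * 100
Result: 42.9030 %


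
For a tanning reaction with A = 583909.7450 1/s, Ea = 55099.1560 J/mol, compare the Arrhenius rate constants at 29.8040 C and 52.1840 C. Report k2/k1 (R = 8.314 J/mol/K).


T1 = 29.8040 + 273.15 = 302.9540 K; T2 = 52.1840 + 273.15 = 325.3340 K
k1 = A * exp(-Ea/(R*T1)) = 583909.7450 * exp(-55099.1560/(8.314*302.9540)) = 1.8447e-04 1/s
k2 = A * exp(-Ea/(R*T2)) = 583909.7450 * exp(-55099.1560/(8.314*325.3340)) = 8.3075e-04 1/s
k2/k1 = 8.3075e-04 / 1.8447e-04 = 4.5034


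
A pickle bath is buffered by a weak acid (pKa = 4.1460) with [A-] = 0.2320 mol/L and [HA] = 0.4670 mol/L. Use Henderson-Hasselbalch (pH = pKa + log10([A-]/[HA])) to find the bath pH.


ratio = [A-] / [HA] = 0.2320 / 0.4670 = 0.4968
log10(ratio) = -0.3038
pH = pKa + log10(ratio) = 4.1460 - 0.3038 = 3.8422


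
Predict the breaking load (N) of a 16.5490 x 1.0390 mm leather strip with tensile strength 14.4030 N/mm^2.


Formula: F = TS * w * t
Substituting: F = 14.4030 * 16.5490 * 1.0390
Result: 247.6511 N


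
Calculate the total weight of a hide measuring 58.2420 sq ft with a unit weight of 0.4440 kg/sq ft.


Formula: Weight = area * weight_per_sqft
Substituting: Weight = 58.2420 * 0.4440
Result: 25.8594 kg


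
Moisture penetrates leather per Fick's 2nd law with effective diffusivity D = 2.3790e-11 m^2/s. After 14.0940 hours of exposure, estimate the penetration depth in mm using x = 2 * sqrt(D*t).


t = 14.0940 hr * 3600 = 50738.4000 s
D * t = 2.3790e-11 * 50738.4000 = 1.2071e-06
x = 2 * sqrt(D*t) = 2 * sqrt(1.2071e-06) = 0.00219733 m = 2.1973 mm


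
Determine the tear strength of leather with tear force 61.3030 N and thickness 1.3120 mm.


Formula: Tear strength = force / thickness
Substituting: Tear strength = 61.3030 / 1.3120
Result: 46.7248 N/mm


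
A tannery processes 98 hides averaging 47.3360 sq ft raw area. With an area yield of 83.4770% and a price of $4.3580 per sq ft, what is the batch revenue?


Raw_total = N * avg_area = 98 * 47.3360 = 4638.9280 sq ft
Finished = Raw_total * yield / 100 = 4638.9280 * 83.4770 / 100 = 3872.4379 sq ft
Value = Finished * price = 3872.4379 * 4.3580 = 16876.0845 $


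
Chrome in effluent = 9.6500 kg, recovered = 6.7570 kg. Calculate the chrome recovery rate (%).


Formula: Recovery = recovered / input * 100
Substituting: Recovery = 6.7570 / 9.6500 * 100
Result: 70.0207 %


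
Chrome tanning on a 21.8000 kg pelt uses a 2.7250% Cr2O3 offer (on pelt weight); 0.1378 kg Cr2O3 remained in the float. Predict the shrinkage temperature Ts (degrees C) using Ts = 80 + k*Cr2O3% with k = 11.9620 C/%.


Offered = pelt * offer_pct / 100 = 21.8000 * 2.7250 / 100 = 0.5940 kg
Uptake = offered - residual = 0.5940 - 0.1378 = 0.4562 kg
Cr2O3% on pelt = uptake / pelt * 100 = 0.4562 / 21.8000 * 100 = 2.0929 %
Ts = 80 + k * Cr2O3% = 80 + 11.9620 * 2.0929 = 105.0351 C


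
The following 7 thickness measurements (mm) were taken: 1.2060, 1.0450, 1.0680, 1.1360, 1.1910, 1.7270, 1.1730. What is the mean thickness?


Formula: Average = sum / n
Substituting: Average = 8.5460 / 7
Result: 1.2209 mm


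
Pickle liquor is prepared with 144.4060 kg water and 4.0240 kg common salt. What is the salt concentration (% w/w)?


Formula: Conc = salt / (water + salt) * 100
Substituting: Conc = 4.0240 / (144.4060 + 4.0240) * 100
Result: 2.7110 %


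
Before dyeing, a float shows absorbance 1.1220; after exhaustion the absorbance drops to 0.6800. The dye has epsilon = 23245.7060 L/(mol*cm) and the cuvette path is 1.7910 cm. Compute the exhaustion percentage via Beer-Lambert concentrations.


c_initial = A_i / (epsilon * l) = 1.1220 / (23245.7060 * 1.7910) = 2.6950e-05 mol/L
c_final = A_f / (epsilon * l) = 0.6800 / (23245.7060 * 1.7910) = 1.6333e-05 mol/L
Exhaustion = (c_initial - c_final) / c_initial * 100 = (2.6950e-05 - 1.6333e-05) / 2.6950e-05 * 100 = 39.3939 %


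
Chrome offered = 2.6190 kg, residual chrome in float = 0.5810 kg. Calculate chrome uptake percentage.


Formula: Uptake = (offered - residual) / offered * 100
Substituting: Uptake = (2.6190 - 0.5810) / 2.6190 * 100
Result: 77.8160 %


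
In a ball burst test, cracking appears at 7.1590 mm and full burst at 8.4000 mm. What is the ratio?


Formula: Ratio = crack / burst
Substituting: Ratio = 7.1590 / 8.4000
Result: 0.8523


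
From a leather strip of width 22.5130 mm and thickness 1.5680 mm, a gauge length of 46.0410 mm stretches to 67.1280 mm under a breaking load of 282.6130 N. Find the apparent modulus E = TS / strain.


TS = F / (w * t) = 282.6130 / (22.5130 * 1.5680) = 8.0059 N/mm^2
strain = (Lf - L0) / L0 = (67.1280 - 46.0410) / 46.0410 = 0.4580
E = TS / strain = 8.0059 / 0.4580 = 17.4800 N/mm^2


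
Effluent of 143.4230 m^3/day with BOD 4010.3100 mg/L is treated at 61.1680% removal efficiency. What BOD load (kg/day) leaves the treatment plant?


Load_in = volume * conc / 1000 = 143.4230 * 4010.3100 / 1000 = 575.1707 kg/day
Removed = Load_in * eff / 100 = 575.1707 * 61.1680 / 100 = 351.8204 kg/day
Load_out = Load_in - Removed = 575.1707 - 351.8204 = 223.3503 kg/day


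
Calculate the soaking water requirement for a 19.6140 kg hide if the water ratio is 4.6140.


Formula: Water = hide_weight * ratio
Substituting: Water = 19.6140 * 4.6140
Result: 90.4990 kg


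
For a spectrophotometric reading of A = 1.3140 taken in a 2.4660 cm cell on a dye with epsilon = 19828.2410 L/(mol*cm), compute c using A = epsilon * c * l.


Formula: c = A / (epsilon * l)
Substituting: c = 1.3140 / (19828.2410 * 2.4660)
Result: 2.6873e-05 mol/L


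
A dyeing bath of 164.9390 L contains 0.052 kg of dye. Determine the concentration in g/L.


Formula: Conc = dye_mass(kg) / volume(L) * 1000
Substituting: Conc = 0.052 / 164.9390 * 1000
Result: 0.3153 g/L


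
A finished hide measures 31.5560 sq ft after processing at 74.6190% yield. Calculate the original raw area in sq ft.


Formula: raw = finished * 100 / yield
Substituting: raw = 31.5560 * 100 / 74.6190
Result: 42.2895 sq ft


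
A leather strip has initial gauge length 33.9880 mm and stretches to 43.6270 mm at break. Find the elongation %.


Formula: Elongation = (Lf - L0) / L0 * 100
Substituting: Elongation = (43.6270 - 33.9880) / 33.9880 * 100
Result: 28.3600 %


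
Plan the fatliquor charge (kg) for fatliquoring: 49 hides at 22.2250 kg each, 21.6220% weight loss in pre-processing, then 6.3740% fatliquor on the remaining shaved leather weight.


Total_raw = N * avg_wt = 49 * 22.2250 = 1089.0250 kg
Substrate = Total_raw * (1 - loss/100) = 1089.0250 * (1 - 21.6220/100) = 853.5560 kg
Fat = Substrate * pct / 100 = 853.5560 * 6.3740 / 100 = 54.4057 kg


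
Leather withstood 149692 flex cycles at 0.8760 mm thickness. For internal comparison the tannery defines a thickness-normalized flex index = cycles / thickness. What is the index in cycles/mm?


Formula: Index = cycles / thickness
Substituting: Index = 149692 / 0.8760
Result: 170881.2785 cycles/mm


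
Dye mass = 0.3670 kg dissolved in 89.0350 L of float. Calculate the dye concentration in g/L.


Formula: Conc = dye_mass(kg) / volume(L) * 1000
Substituting: Conc = 0.3670 / 89.0350 * 1000
Result: 4.1220 g/L


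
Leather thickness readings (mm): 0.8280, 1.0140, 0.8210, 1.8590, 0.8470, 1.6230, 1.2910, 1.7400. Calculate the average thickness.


Formula: Average = sum / n
Substituting: Average = 10.0230 / 8
Result: 1.2529 mm


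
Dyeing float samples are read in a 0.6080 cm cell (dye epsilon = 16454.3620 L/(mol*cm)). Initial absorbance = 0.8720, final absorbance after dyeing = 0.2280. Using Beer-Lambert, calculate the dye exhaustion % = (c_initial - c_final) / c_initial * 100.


c_initial = A_i / (epsilon * l) = 0.8720 / (16454.3620 * 0.6080) = 8.7163e-05 mol/L
c_final = A_f / (epsilon * l) = 0.2280 / (16454.3620 * 0.6080) = 2.2790e-05 mol/L
Exhaustion = (c_initial - c_final) / c_initial * 100 = (8.7163e-05 - 2.2790e-05) / 8.7163e-05 * 100 = 73.8532 %


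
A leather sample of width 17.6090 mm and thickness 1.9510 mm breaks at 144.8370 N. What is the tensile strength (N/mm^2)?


Formula: TS = force / (width * thickness)
Substituting: TS = 144.8370 / (17.6090 * 1.9510)
Result: 4.2159 N/mm^2


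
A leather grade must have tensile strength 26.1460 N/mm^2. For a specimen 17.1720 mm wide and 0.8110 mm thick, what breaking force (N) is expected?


Formula: F = TS * w * t
Substituting: F = 26.1460 * 17.1720 * 0.8110
Result: 364.1221 N


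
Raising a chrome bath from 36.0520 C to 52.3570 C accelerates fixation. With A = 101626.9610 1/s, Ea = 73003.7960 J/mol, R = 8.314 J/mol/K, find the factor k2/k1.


T1 = 36.0520 + 273.15 = 309.2020 K; T2 = 52.3570 + 273.15 = 325.5070 K
k1 = A * exp(-Ea/(R*T1)) = 101626.9610 * exp(-73003.7960/(8.314*309.2020)) = 4.7180e-08 1/s
k2 = A * exp(-Ea/(R*T2)) = 101626.9610 * exp(-73003.7960/(8.314*325.5070)) = 1.9568e-07 1/s
k2/k1 = 1.9568e-07 / 4.7180e-08 = 4.1475


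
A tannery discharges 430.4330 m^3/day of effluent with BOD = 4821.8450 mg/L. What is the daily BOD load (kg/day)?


Formula: BOD_load = volume * conc / 1000
Substituting: BOD_load = 430.4330 * 4821.8450 / 1000
Result: 2075.4812 kg/day


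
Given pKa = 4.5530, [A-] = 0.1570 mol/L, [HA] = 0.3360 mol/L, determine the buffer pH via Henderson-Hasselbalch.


ratio = [A-] / [HA] = 0.1570 / 0.3360 = 0.4673
log10(ratio) = -0.3304
pH = pKa + log10(ratio) = 4.5530 - 0.3304 = 4.2226


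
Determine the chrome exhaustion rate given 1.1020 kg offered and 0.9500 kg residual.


Formula: Uptake = (offered - residual) / offered * 100
Substituting: Uptake = (1.1020 - 0.9500) / 1.1020 * 100
Result: 13.7931 %


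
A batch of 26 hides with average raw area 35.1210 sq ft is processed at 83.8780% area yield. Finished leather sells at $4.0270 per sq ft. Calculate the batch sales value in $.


Raw_total = N * avg_area = 26 * 35.1210 = 913.1460 sq ft
Finished = Raw_total * yield / 100 = 913.1460 * 83.8780 / 100 = 765.9286 sq ft
Value = Finished * price = 765.9286 * 4.0270 = 3084.3945 $


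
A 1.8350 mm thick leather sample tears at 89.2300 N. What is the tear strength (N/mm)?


Formula: Tear strength = force / thickness
Substituting: Tear strength = 89.2300 / 1.8350
Result: 48.6267 N/mm


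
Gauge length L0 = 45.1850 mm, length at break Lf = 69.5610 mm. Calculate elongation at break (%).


Formula: Elongation = (Lf - L0) / L0 * 100
Substituting: Elongation = (69.5610 - 45.1850) / 45.1850 * 100
Result: 53.9471 %


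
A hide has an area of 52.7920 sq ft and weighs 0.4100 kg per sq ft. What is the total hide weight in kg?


Formula: Weight = area * weight_per_sqft
Substituting: Weight = 52.7920 * 0.4100
Result: 21.6447 kg


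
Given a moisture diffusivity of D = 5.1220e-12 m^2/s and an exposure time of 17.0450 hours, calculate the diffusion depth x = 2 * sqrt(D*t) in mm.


t = 17.0450 hr * 3600 = 61362.0000 s
D * t = 5.1220e-12 * 61362.0000 = 3.1430e-07
x = 2 * sqrt(D*t) = 2 * sqrt(3.1430e-07) = 0.00112124 m = 1.1212 mm


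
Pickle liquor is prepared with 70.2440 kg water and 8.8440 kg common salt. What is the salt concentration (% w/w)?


Formula: Conc = salt / (water + salt) * 100
Substituting: Conc = 8.8440 / (70.2440 + 8.8440) * 100
Result: 11.1825 %


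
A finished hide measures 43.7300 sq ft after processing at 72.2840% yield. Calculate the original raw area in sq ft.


Formula: raw = finished * 100 / yield
Substituting: raw = 43.7300 * 100 / 72.2840
Result: 60.4975 sq ft


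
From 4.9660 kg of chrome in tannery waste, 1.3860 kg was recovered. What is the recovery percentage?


Formula: Recovery = recovered / input * 100
Substituting: Recovery = 1.3860 / 4.9660 * 100
Result: 27.9098 %


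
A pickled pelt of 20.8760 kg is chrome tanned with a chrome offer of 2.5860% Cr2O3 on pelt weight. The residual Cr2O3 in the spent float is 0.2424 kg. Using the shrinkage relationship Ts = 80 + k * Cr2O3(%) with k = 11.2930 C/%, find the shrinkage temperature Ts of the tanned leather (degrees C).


Offered = pelt * offer_pct / 100 = 20.8760 * 2.5860 / 100 = 0.5399 kg
Uptake = offered - residual = 0.5399 - 0.2424 = 0.2975 kg
Cr2O3% on pelt = uptake / pelt * 100 = 0.2975 / 20.8760 * 100 = 1.4249 %
Ts = 80 + k * Cr2O3% = 80 + 11.2930 * 1.4249 = 96.0909 C


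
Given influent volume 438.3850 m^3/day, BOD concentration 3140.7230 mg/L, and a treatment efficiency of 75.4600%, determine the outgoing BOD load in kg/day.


Load_in = volume * conc / 1000 = 438.3850 * 3140.7230 / 1000 = 1376.8459 kg/day
Removed = Load_in * eff / 100 = 1376.8459 * 75.4600 / 100 = 1038.9679 kg/day
Load_out = Load_in - Removed = 1376.8459 - 1038.9679 = 337.8780 kg/day


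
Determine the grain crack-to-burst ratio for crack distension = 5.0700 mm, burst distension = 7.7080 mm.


Formula: Ratio = crack / burst
Substituting: Ratio = 5.0700 / 7.7080
Result: 0.6578


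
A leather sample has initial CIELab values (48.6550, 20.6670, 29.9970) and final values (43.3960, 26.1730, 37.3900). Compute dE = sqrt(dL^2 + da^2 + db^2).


dL = -5.2590, da = 5.5060, db = 7.3930
dE = sqrt((-5.2590)^2 + 5.5060^2 + 7.3930^2) = 10.6127


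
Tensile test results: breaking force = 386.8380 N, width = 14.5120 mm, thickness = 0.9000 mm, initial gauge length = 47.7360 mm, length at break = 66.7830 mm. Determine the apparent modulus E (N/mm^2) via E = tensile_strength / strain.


TS = F / (w * t) = 386.8380 / (14.5120 * 0.9000) = 29.6182 N/mm^2
strain = (Lf - L0) / L0 = (66.7830 - 47.7360) / 47.7360 = 0.3990
E = TS / strain = 29.6182 / 0.3990 = 74.2299 N/mm^2


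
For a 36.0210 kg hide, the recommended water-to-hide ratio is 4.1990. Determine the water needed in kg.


Formula: Water = hide_weight * ratio
Substituting: Water = 36.0210 * 4.1990
Result: 151.2522 kg


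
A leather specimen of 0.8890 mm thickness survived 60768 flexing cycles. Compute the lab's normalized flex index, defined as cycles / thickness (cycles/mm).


Formula: Index = cycles / thickness
Substituting: Index = 60768 / 0.8890
Result: 68355.4556 cycles/mm


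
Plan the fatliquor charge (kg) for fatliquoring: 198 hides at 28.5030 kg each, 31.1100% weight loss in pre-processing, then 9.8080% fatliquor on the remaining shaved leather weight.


Total_raw = N * avg_wt = 198 * 28.5030 = 5643.5940 kg
Substrate = Total_raw * (1 - loss/100) = 5643.5940 * (1 - 31.1100/100) = 3887.8719 kg
Fat = Substrate * pct / 100 = 3887.8719 * 9.8080 / 100 = 381.3225 kg


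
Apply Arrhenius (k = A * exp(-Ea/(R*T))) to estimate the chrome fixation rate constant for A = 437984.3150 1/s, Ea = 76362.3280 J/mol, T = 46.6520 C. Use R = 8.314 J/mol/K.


T_K = T_C + 273.15 = 46.6520 + 273.15 = 319.8020 K
exponent = -Ea / (R * T_K) = -76362.3280 / (8.314 * 319.8020) = -28.7202
k = A * exp(exponent) = 437984.3150 * exp(-28.7202) = 1.4737e-07 1/s


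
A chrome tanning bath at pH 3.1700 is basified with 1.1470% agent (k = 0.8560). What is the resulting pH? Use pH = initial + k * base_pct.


Formula: pH_final = pH_initial + k * base_pct
Substituting: pH_final = 3.1700 + 0.8560 * 1.1470
Result: 4.1518


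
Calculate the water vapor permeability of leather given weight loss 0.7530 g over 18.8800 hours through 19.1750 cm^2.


Formula: WVP = loss / (area * time)
Substituting: WVP = 0.7530 / (19.1750 * 18.8800)
Result: 0.00207997 g/(cm^2*hr)


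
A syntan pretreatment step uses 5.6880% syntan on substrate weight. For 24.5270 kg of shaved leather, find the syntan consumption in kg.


Formula: Syntan = substrate * pct / 100
Substituting: Syntan = 24.5270 * 5.6880 / 100
Result: 1.3951 kg


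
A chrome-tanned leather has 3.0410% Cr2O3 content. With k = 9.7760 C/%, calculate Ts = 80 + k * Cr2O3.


Formula: Ts = 80 + k * Cr2O3
Substituting: Ts = 80 + 9.7760 * 3.0410
Result: 109.7288 C


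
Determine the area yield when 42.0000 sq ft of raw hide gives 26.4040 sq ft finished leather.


Formula: Yield = finished / raw * 100
Substituting: Yield = 26.4040 / 42.0000 * 100
Result: 62.8667 %


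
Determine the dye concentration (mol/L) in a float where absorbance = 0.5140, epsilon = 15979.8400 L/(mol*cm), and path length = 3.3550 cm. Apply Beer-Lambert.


Formula: c = A / (epsilon * l)
Substituting: c = 0.5140 / (15979.8400 * 3.3550)
Result: 9.5873e-06 mol/L


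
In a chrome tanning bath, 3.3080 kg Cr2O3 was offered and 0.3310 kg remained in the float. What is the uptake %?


Formula: Uptake = (offered - residual) / offered * 100
Substituting: Uptake = (3.3080 - 0.3310) / 3.3080 * 100
Result: 89.9940 %


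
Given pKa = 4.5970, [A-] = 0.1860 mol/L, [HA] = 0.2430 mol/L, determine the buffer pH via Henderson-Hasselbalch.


ratio = [A-] / [HA] = 0.1860 / 0.2430 = 0.7654
log10(ratio) = -0.1161
pH = pKa + log10(ratio) = 4.5970 - 0.1161 = 4.4809


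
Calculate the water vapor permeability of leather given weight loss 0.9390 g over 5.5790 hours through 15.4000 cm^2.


Formula: WVP = loss / (area * time)
Substituting: WVP = 0.9390 / (15.4000 * 5.5790)
Result: 0.0109292 g/(cm^2*hr)


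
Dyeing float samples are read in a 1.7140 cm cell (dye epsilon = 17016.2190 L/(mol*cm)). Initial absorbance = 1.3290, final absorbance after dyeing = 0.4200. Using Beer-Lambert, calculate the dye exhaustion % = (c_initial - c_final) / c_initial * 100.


c_initial = A_i / (epsilon * l) = 1.3290 / (17016.2190 * 1.7140) = 4.5567e-05 mol/L
c_final = A_f / (epsilon * l) = 0.4200 / (17016.2190 * 1.7140) = 1.4400e-05 mol/L
Exhaustion = (c_initial - c_final) / c_initial * 100 = (4.5567e-05 - 1.4400e-05) / 4.5567e-05 * 100 = 68.3973 %


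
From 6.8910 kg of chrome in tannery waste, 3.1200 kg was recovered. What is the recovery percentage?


Formula: Recovery = recovered / input * 100
Substituting: Recovery = 3.1200 / 6.8910 * 100
Result: 45.2764 %


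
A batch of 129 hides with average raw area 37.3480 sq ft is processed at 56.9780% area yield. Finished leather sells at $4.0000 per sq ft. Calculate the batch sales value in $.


Raw_total = N * avg_area = 129 * 37.3480 = 4817.8920 sq ft
Finished = Raw_total * yield / 100 = 4817.8920 * 56.9780 / 100 = 2745.1385 sq ft
Value = Finished * price = 2745.1385 * 4.0000 = 10980.5540 $


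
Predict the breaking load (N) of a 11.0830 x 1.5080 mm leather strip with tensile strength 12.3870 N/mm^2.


Formula: F = TS * w * t
Substituting: F = 12.3870 * 11.0830 * 1.5080
Result: 207.0260 N


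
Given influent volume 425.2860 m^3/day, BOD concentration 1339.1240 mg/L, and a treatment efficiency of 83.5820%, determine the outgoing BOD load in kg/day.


Load_in = volume * conc / 1000 = 425.2860 * 1339.1240 / 1000 = 569.5107 kg/day
Removed = Load_in * eff / 100 = 569.5107 * 83.5820 / 100 = 476.0084 kg/day
Load_out = Load_in - Removed = 569.5107 - 476.0084 = 93.5023 kg/day


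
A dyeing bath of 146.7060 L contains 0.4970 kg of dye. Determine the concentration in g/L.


Formula: Conc = dye_mass(kg) / volume(L) * 1000
Substituting: Conc = 0.4970 / 146.7060 * 1000
Result: 3.3877 g/L


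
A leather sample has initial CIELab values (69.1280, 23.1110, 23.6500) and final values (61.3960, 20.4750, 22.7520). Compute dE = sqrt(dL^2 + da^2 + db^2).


dL = -7.7320, da = -2.6360, db = -0.8980
dE = sqrt((-7.7320)^2 + (-2.6360)^2 + (-0.8980)^2) = 8.2182


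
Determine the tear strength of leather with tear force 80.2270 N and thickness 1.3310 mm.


Formula: Tear strength = force / thickness
Substituting: Tear strength = 80.2270 / 1.3310
Result: 60.2757 N/mm


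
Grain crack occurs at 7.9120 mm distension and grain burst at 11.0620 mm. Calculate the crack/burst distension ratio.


Formula: Ratio = crack / burst
Substituting: Ratio = 7.9120 / 11.0620
Result: 0.7152


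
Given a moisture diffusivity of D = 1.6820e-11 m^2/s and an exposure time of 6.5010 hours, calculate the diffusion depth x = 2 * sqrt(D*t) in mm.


t = 6.5010 hr * 3600 = 23403.6000 s
D * t = 1.6820e-11 * 23403.6000 = 3.9365e-07
x = 2 * sqrt(D*t) = 2 * sqrt(3.9365e-07) = 0.00125483 m = 1.2548 mm


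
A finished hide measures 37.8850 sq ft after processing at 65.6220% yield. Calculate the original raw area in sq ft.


Formula: raw = finished * 100 / yield
Substituting: raw = 37.8850 * 100 / 65.6220
Result: 57.7322 sq ft


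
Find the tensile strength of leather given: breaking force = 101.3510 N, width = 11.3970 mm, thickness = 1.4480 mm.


Formula: TS = force / (width * thickness)
Substituting: TS = 101.3510 / (11.3970 * 1.4480)
Result: 6.1414 N/mm^2


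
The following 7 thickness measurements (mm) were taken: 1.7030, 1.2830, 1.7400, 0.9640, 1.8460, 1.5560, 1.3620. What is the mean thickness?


Formula: Average = sum / n
Substituting: Average = 10.4540 / 7
Result: 1.4934 mm


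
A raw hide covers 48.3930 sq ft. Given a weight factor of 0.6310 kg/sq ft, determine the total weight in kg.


Formula: Weight = area * weight_per_sqft
Substituting: Weight = 48.3930 * 0.6310
Result: 30.5360 kg


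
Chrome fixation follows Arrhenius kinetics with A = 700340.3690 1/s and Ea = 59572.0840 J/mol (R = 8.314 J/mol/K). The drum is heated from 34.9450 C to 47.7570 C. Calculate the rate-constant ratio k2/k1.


T1 = 34.9450 + 273.15 = 308.0950 K; T2 = 47.7570 + 273.15 = 320.9070 K
k1 = A * exp(-Ea/(R*T1)) = 700340.3690 * exp(-59572.0840/(8.314*308.0950)) = 5.5597e-05 1/s
k2 = A * exp(-Ea/(R*T2)) = 700340.3690 * exp(-59572.0840/(8.314*320.9070)) = 1.4070e-04 1/s
k2/k1 = 1.4070e-04 / 5.5597e-05 = 2.5307


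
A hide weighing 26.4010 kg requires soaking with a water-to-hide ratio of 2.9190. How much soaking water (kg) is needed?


Formula: Water = hide_weight * ratio
Substituting: Water = 26.4010 * 2.9190
Result: 77.0645 kg


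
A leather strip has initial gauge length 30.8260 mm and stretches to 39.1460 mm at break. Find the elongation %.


Formula: Elongation = (Lf - L0) / L0 * 100
Substituting: Elongation = (39.1460 - 30.8260) / 30.8260 * 100
Result: 26.9902 %


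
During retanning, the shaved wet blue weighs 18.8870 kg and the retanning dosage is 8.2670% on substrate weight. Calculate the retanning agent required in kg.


Formula: Retan = substrate * pct / 100
Substituting: Retan = 18.8870 * 8.2670 / 100
Result: 1.5614 kg


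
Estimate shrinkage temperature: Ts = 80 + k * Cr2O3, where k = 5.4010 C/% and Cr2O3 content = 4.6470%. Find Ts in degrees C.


Formula: Ts = 80 + k * Cr2O3
Substituting: Ts = 80 + 5.4010 * 4.6470
Result: 105.0984 C


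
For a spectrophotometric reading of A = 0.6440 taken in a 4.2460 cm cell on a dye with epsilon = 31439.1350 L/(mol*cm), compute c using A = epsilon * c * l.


Formula: c = A / (epsilon * l)
Substituting: c = 0.6440 / (31439.1350 * 4.2460)
Result: 4.8243e-06 mol/L


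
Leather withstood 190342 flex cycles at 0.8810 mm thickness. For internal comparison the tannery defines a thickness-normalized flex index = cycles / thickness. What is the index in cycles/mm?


Formula: Index = cycles / thickness
Substituting: Index = 190342 / 0.8810
Result: 216052.2134 cycles/mm


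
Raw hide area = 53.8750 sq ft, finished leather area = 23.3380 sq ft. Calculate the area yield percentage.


Formula: Yield = finished / raw * 100
Substituting: Yield = 23.3380 / 53.8750 * 100
Result: 43.3188 %


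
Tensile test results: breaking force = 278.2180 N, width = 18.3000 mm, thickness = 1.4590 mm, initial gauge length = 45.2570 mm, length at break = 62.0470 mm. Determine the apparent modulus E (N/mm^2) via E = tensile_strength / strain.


TS = F / (w * t) = 278.2180 / (18.3000 * 1.4590) = 10.4203 N/mm^2
strain = (Lf - L0) / L0 = (62.0470 - 45.2570) / 45.2570 = 0.3710
E = TS / strain = 10.4203 / 0.3710 = 28.0876 N/mm^2


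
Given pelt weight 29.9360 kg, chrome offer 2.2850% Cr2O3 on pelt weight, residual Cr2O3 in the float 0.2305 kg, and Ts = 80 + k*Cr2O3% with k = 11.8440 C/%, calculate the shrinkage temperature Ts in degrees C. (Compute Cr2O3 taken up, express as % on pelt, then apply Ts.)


Offered = pelt * offer_pct / 100 = 29.9360 * 2.2850 / 100 = 0.6840 kg
Uptake = offered - residual = 0.6840 - 0.2305 = 0.4535 kg
Cr2O3% on pelt = uptake / pelt * 100 = 0.4535 / 29.9360 * 100 = 1.5150 %
Ts = 80 + k * Cr2O3% = 80 + 11.8440 * 1.5150 = 97.9439 C


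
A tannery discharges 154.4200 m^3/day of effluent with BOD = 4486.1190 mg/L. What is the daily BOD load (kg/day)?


Formula: BOD_load = volume * conc / 1000
Substituting: BOD_load = 154.4200 * 4486.1190 / 1000
Result: 692.7465 kg/day


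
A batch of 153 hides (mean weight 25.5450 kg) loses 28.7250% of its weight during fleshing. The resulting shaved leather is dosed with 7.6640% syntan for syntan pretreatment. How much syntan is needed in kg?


Total_raw = N * avg_wt = 153 * 25.5450 = 3908.3850 kg
Substrate = Total_raw * (1 - loss/100) = 3908.3850 * (1 - 28.7250/100) = 2785.7014 kg
Syntan = Substrate * pct / 100 = 2785.7014 * 7.6640 / 100 = 213.4962 kg


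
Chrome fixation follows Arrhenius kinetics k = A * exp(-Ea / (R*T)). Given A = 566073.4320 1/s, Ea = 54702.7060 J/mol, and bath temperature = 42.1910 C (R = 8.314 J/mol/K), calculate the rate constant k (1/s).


T_K = T_C + 273.15 = 42.1910 + 273.15 = 315.3410 K
exponent = -Ea / (R * T_K) = -54702.7060 / (8.314 * 315.3410) = -20.8650
k = A * exp(exponent) = 566073.4320 * exp(-20.8650) = 4.9127e-04 1/s


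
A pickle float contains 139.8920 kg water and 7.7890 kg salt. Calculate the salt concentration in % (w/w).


Formula: Conc = salt / (water + salt) * 100
Substituting: Conc = 7.7890 / (139.8920 + 7.7890) * 100
Result: 5.2742 %


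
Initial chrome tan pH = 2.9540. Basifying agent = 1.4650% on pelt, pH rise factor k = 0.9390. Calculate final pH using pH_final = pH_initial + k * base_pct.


Formula: pH_final = pH_initial + k * base_pct
Substituting: pH_final = 2.9540 + 0.9390 * 1.4650
Result: 4.3296


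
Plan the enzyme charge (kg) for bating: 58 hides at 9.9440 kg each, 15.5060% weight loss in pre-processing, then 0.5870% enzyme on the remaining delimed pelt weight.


Total_raw = N * avg_wt = 58 * 9.9440 = 576.7520 kg
Substrate = Total_raw * (1 - loss/100) = 576.7520 * (1 - 15.5060/100) = 487.3208 kg
Enzyme = Substrate * pct / 100 = 487.3208 * 0.5870 / 100 = 2.8606 kg


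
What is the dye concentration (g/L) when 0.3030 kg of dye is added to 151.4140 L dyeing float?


Formula: Conc = dye_mass(kg) / volume(L) * 1000
Substituting: Conc = 0.3030 / 151.4140 * 1000
Result: 2.0011 g/L


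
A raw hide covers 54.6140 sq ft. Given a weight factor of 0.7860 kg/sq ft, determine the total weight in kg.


Formula: Weight = area * weight_per_sqft
Substituting: Weight = 54.6140 * 0.7860
Result: 42.9266 kg


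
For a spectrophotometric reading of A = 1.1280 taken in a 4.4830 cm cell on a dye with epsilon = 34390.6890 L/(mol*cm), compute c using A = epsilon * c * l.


Formula: c = A / (epsilon * l)
Substituting: c = 1.1280 / (34390.6890 * 4.4830)
Result: 7.3164e-06 mol/L


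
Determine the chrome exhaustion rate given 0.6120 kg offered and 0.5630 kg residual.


Formula: Uptake = (offered - residual) / offered * 100
Substituting: Uptake = (0.6120 - 0.5630) / 0.6120 * 100
Result: 8.0065 %


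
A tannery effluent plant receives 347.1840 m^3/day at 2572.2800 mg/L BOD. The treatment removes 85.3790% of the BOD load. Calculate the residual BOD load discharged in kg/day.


Load_in = volume * conc / 1000 = 347.1840 * 2572.2800 / 1000 = 893.0545 kg/day
Removed = Load_in * eff / 100 = 893.0545 * 85.3790 / 100 = 762.4810 kg/day
Load_out = Load_in - Removed = 893.0545 - 762.4810 = 130.5735 kg/day


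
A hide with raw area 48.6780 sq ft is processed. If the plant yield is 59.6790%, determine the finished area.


Formula: finished = raw * yield / 100
Substituting: finished = 48.6780 * 59.6790 / 100
Result: 29.0505 sq ft


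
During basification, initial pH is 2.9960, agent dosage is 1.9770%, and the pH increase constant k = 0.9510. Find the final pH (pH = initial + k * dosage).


Formula: pH_final = pH_initial + k * base_pct
Substituting: pH_final = 2.9960 + 0.9510 * 1.9770
Result: 4.8761


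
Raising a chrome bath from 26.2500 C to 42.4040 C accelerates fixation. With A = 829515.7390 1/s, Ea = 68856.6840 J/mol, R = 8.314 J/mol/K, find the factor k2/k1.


T1 = 26.2500 + 273.15 = 299.4000 K; T2 = 42.4040 + 273.15 = 315.5540 K
k1 = A * exp(-Ea/(R*T1)) = 829515.7390 * exp(-68856.6840/(8.314*299.4000)) = 8.0418e-07 1/s
k2 = A * exp(-Ea/(R*T2)) = 829515.7390 * exp(-68856.6840/(8.314*315.5540)) = 3.3140e-06 1/s
k2/k1 = 3.3140e-06 / 8.0418e-07 = 4.1210


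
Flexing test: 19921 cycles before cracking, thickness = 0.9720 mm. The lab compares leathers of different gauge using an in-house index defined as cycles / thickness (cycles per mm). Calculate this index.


Formula: Index = cycles / thickness
Substituting: Index = 19921 / 0.9720
Result: 20494.8560 cycles/mm


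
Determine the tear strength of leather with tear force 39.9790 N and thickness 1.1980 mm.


Formula: Tear strength = force / thickness
Substituting: Tear strength = 39.9790 / 1.1980
Result: 33.3715 N/mm


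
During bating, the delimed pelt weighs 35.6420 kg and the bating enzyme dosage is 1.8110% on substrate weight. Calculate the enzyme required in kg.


Formula: Enzyme = substrate * pct / 100
Substituting: Enzyme = 35.6420 * 1.8110 / 100
Result: 0.6455 kg


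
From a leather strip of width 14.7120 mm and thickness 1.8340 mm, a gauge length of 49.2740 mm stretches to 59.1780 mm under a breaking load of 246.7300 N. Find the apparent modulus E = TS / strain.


TS = F / (w * t) = 246.7300 / (14.7120 * 1.8340) = 9.1443 N/mm^2
strain = (Lf - L0) / L0 = (59.1780 - 49.2740) / 49.2740 = 0.2010
E = TS / strain = 9.1443 / 0.2010 = 45.4944 N/mm^2


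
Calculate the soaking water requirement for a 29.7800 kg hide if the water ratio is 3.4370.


Formula: Water = hide_weight * ratio
Substituting: Water = 29.7800 * 3.4370
Result: 102.3539 kg


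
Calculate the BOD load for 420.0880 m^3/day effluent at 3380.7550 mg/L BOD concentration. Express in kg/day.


Formula: BOD_load = volume * conc / 1000
Substituting: BOD_load = 420.0880 * 3380.7550 / 1000
Result: 1420.2146 kg/day


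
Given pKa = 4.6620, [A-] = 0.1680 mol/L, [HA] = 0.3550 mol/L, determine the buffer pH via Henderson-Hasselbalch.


ratio = [A-] / [HA] = 0.1680 / 0.3550 = 0.4732
log10(ratio) = -0.3249
pH = pKa + log10(ratio) = 4.6620 - 0.3249 = 4.3371


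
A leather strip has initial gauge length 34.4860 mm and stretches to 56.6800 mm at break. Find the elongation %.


Formula: Elongation = (Lf - L0) / L0 * 100
Substituting: Elongation = (56.6800 - 34.4860) / 34.4860 * 100
Result: 64.3566 %


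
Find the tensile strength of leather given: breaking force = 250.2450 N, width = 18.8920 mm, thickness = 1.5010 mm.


Formula: TS = force / (width * thickness)
Substituting: TS = 250.2450 / (18.8920 * 1.5010)
Result: 8.8248 N/mm^2


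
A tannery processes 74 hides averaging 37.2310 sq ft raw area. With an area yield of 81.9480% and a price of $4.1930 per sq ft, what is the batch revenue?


Raw_total = N * avg_area = 74 * 37.2310 = 2755.0940 sq ft
Finished = Raw_total * yield / 100 = 2755.0940 * 81.9480 / 100 = 2257.7444 sq ft
Value = Finished * price = 2257.7444 * 4.1930 = 9466.7224 $


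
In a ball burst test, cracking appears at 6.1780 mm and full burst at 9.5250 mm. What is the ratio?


Formula: Ratio = crack / burst
Substituting: Ratio = 6.1780 / 9.5250
Result: 0.6486


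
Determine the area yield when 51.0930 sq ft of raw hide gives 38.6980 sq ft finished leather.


Formula: Yield = finished / raw * 100
Substituting: Yield = 38.6980 / 51.0930 * 100
Result: 75.7403 %


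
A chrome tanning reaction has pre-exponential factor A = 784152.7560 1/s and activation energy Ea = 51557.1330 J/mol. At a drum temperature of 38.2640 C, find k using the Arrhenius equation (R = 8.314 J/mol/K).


T_K = T_C + 273.15 = 38.2640 + 273.15 = 311.4140 K
exponent = -Ea / (R * T_K) = -51557.1330 / (8.314 * 311.4140) = -19.9132
k = A * exp(exponent) = 784152.7560 * exp(-19.9132) = 0.00176286 1/s


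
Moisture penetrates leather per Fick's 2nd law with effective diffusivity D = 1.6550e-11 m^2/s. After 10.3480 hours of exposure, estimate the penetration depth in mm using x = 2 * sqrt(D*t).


t = 10.3480 hr * 3600 = 37252.8000 s
D * t = 1.6550e-11 * 37252.8000 = 6.1653e-07
x = 2 * sqrt(D*t) = 2 * sqrt(6.1653e-07) = 0.00157039 m = 1.5704 mm


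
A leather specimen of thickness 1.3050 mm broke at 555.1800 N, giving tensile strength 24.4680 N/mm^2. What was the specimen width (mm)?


Formula: w = F / (TS * t)
Substituting: w = 555.1800 / (24.4680 * 1.3050)
Result: 17.3870 mm


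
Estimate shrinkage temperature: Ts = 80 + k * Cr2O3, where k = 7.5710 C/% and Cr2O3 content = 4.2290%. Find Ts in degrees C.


Formula: Ts = 80 + k * Cr2O3
Substituting: Ts = 80 + 7.5710 * 4.2290
Result: 112.0178 C


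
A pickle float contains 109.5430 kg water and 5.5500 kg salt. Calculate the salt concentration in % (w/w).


Formula: Conc = salt / (water + salt) * 100
Substituting: Conc = 5.5500 / (109.5430 + 5.5500) * 100
Result: 4.8222 %


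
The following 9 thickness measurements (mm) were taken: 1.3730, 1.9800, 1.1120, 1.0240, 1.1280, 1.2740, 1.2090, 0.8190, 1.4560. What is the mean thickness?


Formula: Average = sum / n
Substituting: Average = 11.3750 / 9
Result: 1.2639 mm


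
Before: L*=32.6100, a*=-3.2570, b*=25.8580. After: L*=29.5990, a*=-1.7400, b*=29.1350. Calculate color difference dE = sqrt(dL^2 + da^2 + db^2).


dL = -3.0110, da = 1.5170, db = 3.2770
dE = sqrt((-3.0110)^2 + 1.5170^2 + 3.2770^2) = 4.7017


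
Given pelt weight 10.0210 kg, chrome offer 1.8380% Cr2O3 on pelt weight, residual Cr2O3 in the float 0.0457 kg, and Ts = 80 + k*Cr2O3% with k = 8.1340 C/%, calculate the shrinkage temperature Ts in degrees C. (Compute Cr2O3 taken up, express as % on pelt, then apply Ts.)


Offered = pelt * offer_pct / 100 = 10.0210 * 1.8380 / 100 = 0.1842 kg
Uptake = offered - residual = 0.1842 - 0.0457 = 0.1385 kg
Cr2O3% on pelt = uptake / pelt * 100 = 0.1385 / 10.0210 * 100 = 1.3820 %
Ts = 80 + k * Cr2O3% = 80 + 8.1340 * 1.3820 = 91.2408 C


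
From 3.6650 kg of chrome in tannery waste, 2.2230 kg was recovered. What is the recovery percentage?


Formula: Recovery = recovered / input * 100
Substituting: Recovery = 2.2230 / 3.6650 * 100
Result: 60.6548 %


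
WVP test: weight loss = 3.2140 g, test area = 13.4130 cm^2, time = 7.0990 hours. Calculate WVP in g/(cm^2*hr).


Formula: WVP = loss / (area * time)
Substituting: WVP = 3.2140 / (13.4130 * 7.0990)
Result: 0.0337538 g/(cm^2*hr)


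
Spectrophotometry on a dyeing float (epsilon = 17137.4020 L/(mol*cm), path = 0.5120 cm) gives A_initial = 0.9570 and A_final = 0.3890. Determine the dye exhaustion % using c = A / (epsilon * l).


c_initial = A_i / (epsilon * l) = 0.9570 / (17137.4020 * 0.5120) = 1.0907e-04 mol/L
c_final = A_f / (epsilon * l) = 0.3890 / (17137.4020 * 0.5120) = 4.4334e-05 mol/L
Exhaustion = (c_initial - c_final) / c_initial * 100 = (1.0907e-04 - 4.4334e-05) / 1.0907e-04 * 100 = 59.3521 %


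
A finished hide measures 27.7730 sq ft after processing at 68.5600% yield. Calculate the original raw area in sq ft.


Formula: raw = finished * 100 / yield
Substituting: raw = 27.7730 * 100 / 68.5600
Result: 40.5090 sq ft


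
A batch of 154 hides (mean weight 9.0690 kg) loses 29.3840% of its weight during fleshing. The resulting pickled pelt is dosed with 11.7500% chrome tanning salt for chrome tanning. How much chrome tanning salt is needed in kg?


Total_raw = N * avg_wt = 154 * 9.0690 = 1396.6260 kg
Substrate = Total_raw * (1 - loss/100) = 1396.6260 * (1 - 29.3840/100) = 986.2414 kg
Chrome = Substrate * pct / 100 = 986.2414 * 11.7500 / 100 = 115.8834 kg


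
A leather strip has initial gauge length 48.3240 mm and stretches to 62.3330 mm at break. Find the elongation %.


Formula: Elongation = (Lf - L0) / L0 * 100
Substituting: Elongation = (62.3330 - 48.3240) / 48.3240 * 100
Result: 28.9897 %


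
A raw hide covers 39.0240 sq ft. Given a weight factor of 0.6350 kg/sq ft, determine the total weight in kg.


Formula: Weight = area * weight_per_sqft
Substituting: Weight = 39.0240 * 0.6350
Result: 24.7802 kg


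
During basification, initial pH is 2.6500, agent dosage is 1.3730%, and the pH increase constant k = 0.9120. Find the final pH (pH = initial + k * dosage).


Formula: pH_final = pH_initial + k * base_pct
Substituting: pH_final = 2.6500 + 0.9120 * 1.3730
Result: 3.9022


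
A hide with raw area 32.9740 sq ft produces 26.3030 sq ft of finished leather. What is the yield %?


Formula: Yield = finished / raw * 100
Substituting: Yield = 26.3030 / 32.9740 * 100
Result: 79.7689 %


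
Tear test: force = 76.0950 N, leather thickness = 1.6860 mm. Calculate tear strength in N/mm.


Formula: Tear strength = force / thickness
Substituting: Tear strength = 76.0950 / 1.6860
Result: 45.1335 N/mm


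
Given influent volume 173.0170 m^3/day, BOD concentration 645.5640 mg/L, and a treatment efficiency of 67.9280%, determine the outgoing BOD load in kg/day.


Load_in = volume * conc / 1000 = 173.0170 * 645.5640 / 1000 = 111.6935 kg/day
Removed = Load_in * eff / 100 = 111.6935 * 67.9280 / 100 = 75.8712 kg/day
Load_out = Load_in - Removed = 111.6935 - 75.8712 = 35.8224 kg/day


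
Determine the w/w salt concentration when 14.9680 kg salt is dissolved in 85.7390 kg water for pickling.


Formula: Conc = salt / (water + salt) * 100
Substituting: Conc = 14.9680 / (85.7390 + 14.9680) * 100
Result: 14.8629 %


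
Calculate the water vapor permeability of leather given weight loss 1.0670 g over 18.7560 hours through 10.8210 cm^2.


Formula: WVP = loss / (area * time)
Substituting: WVP = 1.0670 / (10.8210 * 18.7560)
Result: 0.00525723 g/(cm^2*hr)


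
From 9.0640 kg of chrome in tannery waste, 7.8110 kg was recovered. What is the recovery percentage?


Formula: Recovery = recovered / input * 100
Substituting: Recovery = 7.8110 / 9.0640 * 100
Result: 86.1761 %


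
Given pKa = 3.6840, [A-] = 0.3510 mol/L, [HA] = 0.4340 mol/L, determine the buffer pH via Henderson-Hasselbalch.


ratio = [A-] / [HA] = 0.3510 / 0.4340 = 0.8088
log10(ratio) = -0.0921826
pH = pKa + log10(ratio) = 3.6840 - 0.0921826 = 3.5918
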